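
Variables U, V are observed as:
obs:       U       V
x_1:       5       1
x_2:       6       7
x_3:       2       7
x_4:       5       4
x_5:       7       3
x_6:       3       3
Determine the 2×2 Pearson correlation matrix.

Step 1 — column means:
  mean(U) = (5 + 6 + 2 + 5 + 7 + 3) / 6 = 28/6 = 4.6667
  mean(V) = (1 + 7 + 7 + 4 + 3 + 3) / 6 = 25/6 = 4.1667

Step 2 — sample variances and covariances s[i,j] = (1/(n-1)) · Σ_k (x_{k,i} - mean_i) · (x_{k,j} - mean_j), with n-1 = 5:
  s[U,U] = ((0.3333)·(0.3333) + (1.3333)·(1.3333) + (-2.6667)·(-2.6667) + (0.3333)·(0.3333) + (2.3333)·(2.3333) + (-1.6667)·(-1.6667)) / 5 = 17.3333/5 = 3.4667
  s[U,V] = ((0.3333)·(-3.1667) + (1.3333)·(2.8333) + (-2.6667)·(2.8333) + (0.3333)·(-0.1667) + (2.3333)·(-1.1667) + (-1.6667)·(-1.1667)) / 5 = -5.6667/5 = -1.1333
  s[V,V] = ((-3.1667)·(-3.1667) + (2.8333)·(2.8333) + (2.8333)·(2.8333) + (-0.1667)·(-0.1667) + (-1.1667)·(-1.1667) + (-1.1667)·(-1.1667)) / 5 = 28.8333/5 = 5.7667
  Sample standard deviations s_i = √(s[i,i]):
  s(U) = √(3.4667) = 1.8619
  s(V) = √(5.7667) = 2.4014

Step 3 — r_{ij} = s_{ij} / (s_i · s_j):
  r[U,U] = 1 (diagonal).
  r[U,V] = -1.1333 / (1.8619 · 2.4014) = -1.1333 / 4.4711 = -0.2535
  r[V,V] = 1 (diagonal).

R is symmetric with unit diagonal. Assembling:

R = [[1, -0.2535],
 [-0.2535, 1]]


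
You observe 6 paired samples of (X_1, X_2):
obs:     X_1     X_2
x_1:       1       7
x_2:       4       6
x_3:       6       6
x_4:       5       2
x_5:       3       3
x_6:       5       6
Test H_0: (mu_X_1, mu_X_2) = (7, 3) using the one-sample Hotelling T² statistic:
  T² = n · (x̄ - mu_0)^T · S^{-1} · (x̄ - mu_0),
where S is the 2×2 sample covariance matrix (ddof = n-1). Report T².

Step 1 — sample mean vector:
  mean(X_1) = (1 + 4 + 6 + 5 + 3 + 5) / 6 = 24/6 = 4
  mean(X_2) = (7 + 6 + 6 + 2 + 3 + 6) / 6 = 30/6 = 5
  x̄ = (4, 5),  deviation x̄ - mu_0 = (4, 5) - (7, 3) = (-3, 2).

Step 2 — sample covariance matrix, S[i,j] = (1/(n-1)) · Σ_k (x_{k,i} - mean_i) · (x_{k,j} - mean_j), divisor n-1 = 5:
  S[X_1,X_1] = ((-3)·(-3) + (0)·(0) + (2)·(2) + (1)·(1) + (-1)·(-1) + (1)·(1)) / 5 = 16/5 = 3.2
  S[X_1,X_2] = ((-3)·(2) + (0)·(1) + (2)·(1) + (1)·(-3) + (-1)·(-2) + (1)·(1)) / 5 = -4/5 = -0.8
  S[X_2,X_2] = ((2)·(2) + (1)·(1) + (1)·(1) + (-3)·(-3) + (-2)·(-2) + (1)·(1)) / 5 = 20/5 = 4
  S = [[3.2, -0.8],
 [-0.8, 4]].

Step 3 — invert S. det(S) = 3.2·4 - (-0.8)² = 12.16.
  S^{-1} = (1/det) · [[d, -b], [-b, a]] = [[0.3289, 0.0658],
 [0.0658, 0.2632]].

Step 4 — quadratic form (x̄ - mu_0)^T · S^{-1} · (x̄ - mu_0):
  S^{-1} · (x̄ - mu_0) = (-0.8553, 0.3289),
  (x̄ - mu_0)^T · [...] = (-3)·(-0.8553) + (2)·(0.3289) = 3.2237.

Step 5 — scale by n: T² = 6 · 3.2237 = 19.3421.

T² ≈ 19.3421


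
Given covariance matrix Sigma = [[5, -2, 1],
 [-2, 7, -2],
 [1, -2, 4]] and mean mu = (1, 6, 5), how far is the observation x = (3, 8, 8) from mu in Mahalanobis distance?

Step 1 — centre the observation: (x - mu) = (2, 2, 3).

Step 2 — invert Sigma (cofactor / det for 3×3, or solve directly):
  Sigma^{-1} = [[0.2286, 0.0571, -0.0286],
 [0.0571, 0.181, 0.0762],
 [-0.0286, 0.0762, 0.2952]].

Step 3 — form the quadratic (x - mu)^T · Sigma^{-1} · (x - mu):
  Sigma^{-1} · (x - mu) = (0.4857, 0.7048, 0.981).
  (x - mu)^T · [Sigma^{-1} · (x - mu)] = (2)·(0.4857) + (2)·(0.7048) + (3)·(0.981) = 5.3238.

Step 4 — take square root: d = √(5.3238) ≈ 2.3073.

d(x, mu) = √(5.3238) ≈ 2.3073


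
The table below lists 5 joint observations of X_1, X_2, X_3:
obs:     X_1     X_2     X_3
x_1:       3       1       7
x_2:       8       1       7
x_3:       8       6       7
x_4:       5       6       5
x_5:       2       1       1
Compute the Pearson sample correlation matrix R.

Step 1 — column means:
  mean(X_1) = (3 + 8 + 8 + 5 + 2) / 5 = 26/5 = 5.2
  mean(X_2) = (1 + 1 + 6 + 6 + 1) / 5 = 15/5 = 3
  mean(X_3) = (7 + 7 + 7 + 5 + 1) / 5 = 27/5 = 5.4

Step 2 — sample variances and covariances s[i,j] = (1/(n-1)) · Σ_k (x_{k,i} - mean_i) · (x_{k,j} - mean_j), with n-1 = 4:
  s[X_1,X_1] = ((-2.2)·(-2.2) + (2.8)·(2.8) + (2.8)·(2.8) + (-0.2)·(-0.2) + (-3.2)·(-3.2)) / 4 = 30.8/4 = 7.7
  s[X_1,X_2] = ((-2.2)·(-2) + (2.8)·(-2) + (2.8)·(3) + (-0.2)·(3) + (-3.2)·(-2)) / 4 = 13/4 = 3.25
  s[X_1,X_3] = ((-2.2)·(1.6) + (2.8)·(1.6) + (2.8)·(1.6) + (-0.2)·(-0.4) + (-3.2)·(-4.4)) / 4 = 19.6/4 = 4.9
  s[X_2,X_2] = ((-2)·(-2) + (-2)·(-2) + (3)·(3) + (3)·(3) + (-2)·(-2)) / 4 = 30/4 = 7.5
  s[X_2,X_3] = ((-2)·(1.6) + (-2)·(1.6) + (3)·(1.6) + (3)·(-0.4) + (-2)·(-4.4)) / 4 = 6/4 = 1.5
  s[X_3,X_3] = ((1.6)·(1.6) + (1.6)·(1.6) + (1.6)·(1.6) + (-0.4)·(-0.4) + (-4.4)·(-4.4)) / 4 = 27.2/4 = 6.8
  Sample standard deviations s_i = √(s[i,i]):
  s(X_1) = √(7.7) = 2.7749
  s(X_2) = √(7.5) = 2.7386
  s(X_3) = √(6.8) = 2.6077

Step 3 — r_{ij} = s_{ij} / (s_i · s_j):
  r[X_1,X_1] = 1 (diagonal).
  r[X_1,X_2] = 3.25 / (2.7749 · 2.7386) = 3.25 / 7.5993 = 0.4277
  r[X_1,X_3] = 4.9 / (2.7749 · 2.6077) = 4.9 / 7.236 = 0.6772
  r[X_2,X_2] = 1 (diagonal).
  r[X_2,X_3] = 1.5 / (2.7386 · 2.6077) = 1.5 / 7.1414 = 0.21
  r[X_3,X_3] = 1 (diagonal).

R is symmetric with unit diagonal. Assembling:

R = [[1, 0.4277, 0.6772],
 [0.4277, 1, 0.21],
 [0.6772, 0.21, 1]]


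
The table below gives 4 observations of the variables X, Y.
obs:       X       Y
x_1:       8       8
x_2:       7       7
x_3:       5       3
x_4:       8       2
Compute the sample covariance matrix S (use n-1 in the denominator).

Step 1 — column means:
  mean(X) = (8 + 7 + 5 + 8) / 4 = 28/4 = 7
  mean(Y) = (8 + 7 + 3 + 2) / 4 = 20/4 = 5

Step 2 — sample covariance S[i,j] = (1/(n-1)) · Σ_k (x_{k,i} - mean_i) · (x_{k,j} - mean_j), with n-1 = 3.
  S[X,X] = ((1)·(1) + (0)·(0) + (-2)·(-2) + (1)·(1)) / 3 = 6/3 = 2
  S[X,Y] = ((1)·(3) + (0)·(2) + (-2)·(-2) + (1)·(-3)) / 3 = 4/3 = 1.3333
  S[Y,Y] = ((3)·(3) + (2)·(2) + (-2)·(-2) + (-3)·(-3)) / 3 = 26/3 = 8.6667

S is symmetric (S[j,i] = S[i,j]). Assembling:

S = [[2, 1.3333],
 [1.3333, 8.6667]]


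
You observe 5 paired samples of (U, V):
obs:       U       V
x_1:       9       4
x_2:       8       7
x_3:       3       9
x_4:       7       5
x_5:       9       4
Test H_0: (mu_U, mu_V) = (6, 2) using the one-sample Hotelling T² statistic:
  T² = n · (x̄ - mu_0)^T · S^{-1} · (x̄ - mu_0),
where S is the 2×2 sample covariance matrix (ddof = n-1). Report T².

Step 1 — sample mean vector:
  mean(U) = (9 + 8 + 3 + 7 + 9) / 5 = 36/5 = 7.2
  mean(V) = (4 + 7 + 9 + 5 + 4) / 5 = 29/5 = 5.8
  x̄ = (7.2, 5.8),  deviation x̄ - mu_0 = (7.2, 5.8) - (6, 2) = (1.2, 3.8).

Step 2 — sample covariance matrix, S[i,j] = (1/(n-1)) · Σ_k (x_{k,i} - mean_i) · (x_{k,j} - mean_j), divisor n-1 = 4:
  S[U,U] = ((1.8)·(1.8) + (0.8)·(0.8) + (-4.2)·(-4.2) + (-0.2)·(-0.2) + (1.8)·(1.8)) / 4 = 24.8/4 = 6.2
  S[U,V] = ((1.8)·(-1.8) + (0.8)·(1.2) + (-4.2)·(3.2) + (-0.2)·(-0.8) + (1.8)·(-1.8)) / 4 = -18.8/4 = -4.7
  S[V,V] = ((-1.8)·(-1.8) + (1.2)·(1.2) + (3.2)·(3.2) + (-0.8)·(-0.8) + (-1.8)·(-1.8)) / 4 = 18.8/4 = 4.7
  S = [[6.2, -4.7],
 [-4.7, 4.7]].

Step 3 — invert S. det(S) = 6.2·4.7 - (-4.7)² = 7.05.
  S^{-1} = (1/det) · [[d, -b], [-b, a]] = [[0.6667, 0.6667],
 [0.6667, 0.8794]].

Step 4 — quadratic form (x̄ - mu_0)^T · S^{-1} · (x̄ - mu_0):
  S^{-1} · (x̄ - mu_0) = (3.3333, 4.1418),
  (x̄ - mu_0)^T · [...] = (1.2)·(3.3333) + (3.8)·(4.1418) = 19.739.

Step 5 — scale by n: T² = 5 · 19.739 = 98.695.

T² ≈ 98.695


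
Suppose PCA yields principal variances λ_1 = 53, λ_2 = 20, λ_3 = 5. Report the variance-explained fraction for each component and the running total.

Step 1 — total variance = trace(Sigma) = Σ λ_i = 53 + 20 + 5 = 78.

Step 2 — fraction explained by component i = λ_i / Σ λ:
  PC1: 53/78 = 0.6795
  PC2: 20/78 = 0.2564
  PC3: 5/78 = 0.0641

Step 3 — cumulative fraction after k components = (λ_1 + ... + λ_k) / Σ λ:
  k = 1: 53/78 = 0.6795
  k = 2: (53 + 20)/78 = 73/78 = 0.9359
  k = 3: (53 + 20 + 5)/78 = 78/78 = 1

Summary (fraction, with percent):

explained: PC1 0.6795 (67.95%), PC2 0.2564 (25.64%), PC3 0.0641 (6.41%);  cumulative: 0.6795, 0.9359, 1


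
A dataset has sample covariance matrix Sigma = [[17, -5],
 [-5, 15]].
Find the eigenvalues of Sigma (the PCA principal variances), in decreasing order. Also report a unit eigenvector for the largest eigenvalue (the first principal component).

Step 1 — characteristic polynomial of 2×2 Sigma:
  det(Sigma - λI) = λ² - trace · λ + det = 0.
  trace = 17 + 15 = 32, det = 17·15 - (-5)² = 230.
Step 2 — discriminant:
  Δ = trace² - 4·det = 1024 - 920 = 104.
Step 3 — eigenvalues:
  λ = (trace ± √Δ)/2 = (32 ± 10.198)/2,
  λ_1 = 21.099,  λ_2 = 10.901.

Step 4 — unit eigenvector for λ_1: solve (Sigma - λ_1 I)v = 0. First row:
  (17 - 21.099)·v_x + (-5)·v_y = 0, i.e. (-4.099)·v_x + (-5)·v_y = 0,
  so v ∝ (b, λ_1 - a) = (-5, 4.099); multiply by -1 so the first entry is positive: u = (5, -4.099).
  ||u|| = √((5)² + (-4.099)²) = √(41.802) ≈ 6.4654,
  v_1 = u/||u|| ≈ (0.7733, -0.634) (||v_1|| = 1).

λ_1 = 21.099,  λ_2 = 10.901;  v_1 ≈ (0.7733, -0.634)


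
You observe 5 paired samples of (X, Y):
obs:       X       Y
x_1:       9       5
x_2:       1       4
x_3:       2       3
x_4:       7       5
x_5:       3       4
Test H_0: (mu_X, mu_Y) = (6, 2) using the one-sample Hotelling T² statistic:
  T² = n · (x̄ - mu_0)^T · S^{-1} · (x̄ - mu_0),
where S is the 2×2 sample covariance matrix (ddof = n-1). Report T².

Step 1 — sample mean vector:
  mean(X) = (9 + 1 + 2 + 7 + 3) / 5 = 22/5 = 4.4
  mean(Y) = (5 + 4 + 3 + 5 + 4) / 5 = 21/5 = 4.2
  x̄ = (4.4, 4.2),  deviation x̄ - mu_0 = (4.4, 4.2) - (6, 2) = (-1.6, 2.2).

Step 2 — sample covariance matrix, S[i,j] = (1/(n-1)) · Σ_k (x_{k,i} - mean_i) · (x_{k,j} - mean_j), divisor n-1 = 4:
  S[X,X] = ((4.6)·(4.6) + (-3.4)·(-3.4) + (-2.4)·(-2.4) + (2.6)·(2.6) + (-1.4)·(-1.4)) / 4 = 47.2/4 = 11.8
  S[X,Y] = ((4.6)·(0.8) + (-3.4)·(-0.2) + (-2.4)·(-1.2) + (2.6)·(0.8) + (-1.4)·(-0.2)) / 4 = 9.6/4 = 2.4
  S[Y,Y] = ((0.8)·(0.8) + (-0.2)·(-0.2) + (-1.2)·(-1.2) + (0.8)·(0.8) + (-0.2)·(-0.2)) / 4 = 2.8/4 = 0.7
  S = [[11.8, 2.4],
 [2.4, 0.7]].

Step 3 — invert S. det(S) = 11.8·0.7 - (2.4)² = 2.5.
  S^{-1} = (1/det) · [[d, -b], [-b, a]] = [[0.28, -0.96],
 [-0.96, 4.72]].

Step 4 — quadratic form (x̄ - mu_0)^T · S^{-1} · (x̄ - mu_0):
  S^{-1} · (x̄ - mu_0) = (-2.56, 11.92),
  (x̄ - mu_0)^T · [...] = (-1.6)·(-2.56) + (2.2)·(11.92) = 30.32.

Step 5 — scale by n: T² = 5 · 30.32 = 151.6.

T² ≈ 151.6


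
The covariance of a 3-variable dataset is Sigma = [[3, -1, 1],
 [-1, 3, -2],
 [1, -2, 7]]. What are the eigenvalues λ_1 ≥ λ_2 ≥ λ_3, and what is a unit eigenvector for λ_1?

Step 1 — characteristic polynomial p(λ) = det(λI - Sigma) = λ³ - tr·λ² + c_1·λ - det, where tr = trace, c_1 = sum of the principal 2×2 minors, det = det(Sigma):
  tr = 3 + 3 + 7 = 13,
  c_1 = (3·3 - (-1)²) + (3·7 - (1)²) + (3·7 - (-2)²) = 8 + 20 + 17 = 45,
  det = 3·(3·7 - (-2)²) - (-1)·((-1)·7 - (-2)·(1)) + (1)·((-1)·(-2) - 3·(1)) = 3·(17) - (-1)·(-5) + (1)·(-1) = 45.
  So p(λ) = λ³ - 13λ² + 45λ - 45.
Step 2 — look for an integer root (rational root theorem: any rational root is an integer divisor of 45). Testing λ = 3:
  p(3) = 27 - 117 + 135 - 45 = 0  ✓
  Dividing out (λ - 3): p(λ) = (λ - 3)(λ² - 10λ + 15).
Step 3 — remaining eigenvalues from the quadratic λ² - 10λ + 15 = 0:
  Δ = 10² - 4·15 = 100 - 60 = 40,  λ = (10 ± √40)/2 = (10 ± 6.3246)/2 ≈ 8.1623 or 1.8377.
  Sorted: λ_1 = 8.1623,  λ_2 = 3,  λ_3 = 1.8377  (check: sum = 13 = tr ✓).

Step 4 — unit eigenvector for λ_1 ≈ 8.1623: v spans the null space of (Sigma - λ_1 I), whose rows are
  r_1 = (-5.1623, -1, 1),  r_2 = (-1, -5.1623, -2),  r_3 = (1, -2, -1.1623).
  v is orthogonal to every row, so take v ∝ r_1 × r_2 = ((-1)·(-2) - (1)·(-5.1623), (1)·(-1) - (-5.1623)·(-2), (-5.1623)·(-5.1623) - (-1)·(-1)) ≈ (7.1623, -11.3246, 25.6491).
  Let u = (7.1623, -11.3246, 25.6491).
  ||u|| = √((7.1623)² + (-11.3246)² + (25.6491)²) = √(837.4207) ≈ 28.9382,  v_1 = u/||u|| ≈ (0.2475, -0.3913, 0.8863) (||v_1|| = 1).

λ_1 = 8.1623,  λ_2 = 3,  λ_3 = 1.8377;  v_1 ≈ (0.2475, -0.3913, 0.8863)


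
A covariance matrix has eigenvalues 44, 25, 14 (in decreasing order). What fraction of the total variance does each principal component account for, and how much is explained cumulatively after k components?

Step 1 — total variance = trace(Sigma) = Σ λ_i = 44 + 25 + 14 = 83.

Step 2 — fraction explained by component i = λ_i / Σ λ:
  PC1: 44/83 = 0.5301
  PC2: 25/83 = 0.3012
  PC3: 14/83 = 0.1687

Step 3 — cumulative fraction after k components = (λ_1 + ... + λ_k) / Σ λ:
  k = 1: 44/83 = 0.5301
  k = 2: (44 + 25)/83 = 69/83 = 0.8313
  k = 3: (44 + 25 + 14)/83 = 83/83 = 1

Summary (fraction, with percent):

explained: PC1 0.5301 (53.01%), PC2 0.3012 (30.12%), PC3 0.1687 (16.87%);  cumulative: 0.5301, 0.8313, 1


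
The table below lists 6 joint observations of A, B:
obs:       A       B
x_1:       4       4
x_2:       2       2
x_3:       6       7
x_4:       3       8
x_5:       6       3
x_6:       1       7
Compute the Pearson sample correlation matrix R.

Step 1 — column means:
  mean(A) = (4 + 2 + 6 + 3 + 6 + 1) / 6 = 22/6 = 3.6667
  mean(B) = (4 + 2 + 7 + 8 + 3 + 7) / 6 = 31/6 = 5.1667

Step 2 — sample variances and covariances s[i,j] = (1/(n-1)) · Σ_k (x_{k,i} - mean_i) · (x_{k,j} - mean_j), with n-1 = 5:
  s[A,A] = ((0.3333)·(0.3333) + (-1.6667)·(-1.6667) + (2.3333)·(2.3333) + (-0.6667)·(-0.6667) + (2.3333)·(2.3333) + (-2.6667)·(-2.6667)) / 5 = 21.3333/5 = 4.2667
  s[A,B] = ((0.3333)·(-1.1667) + (-1.6667)·(-3.1667) + (2.3333)·(1.8333) + (-0.6667)·(2.8333) + (2.3333)·(-2.1667) + (-2.6667)·(1.8333)) / 5 = -2.6667/5 = -0.5333
  s[B,B] = ((-1.1667)·(-1.1667) + (-3.1667)·(-3.1667) + (1.8333)·(1.8333) + (2.8333)·(2.8333) + (-2.1667)·(-2.1667) + (1.8333)·(1.8333)) / 5 = 30.8333/5 = 6.1667
  Sample standard deviations s_i = √(s[i,i]):
  s(A) = √(4.2667) = 2.0656
  s(B) = √(6.1667) = 2.4833

Step 3 — r_{ij} = s_{ij} / (s_i · s_j):
  r[A,A] = 1 (diagonal).
  r[A,B] = -0.5333 / (2.0656 · 2.4833) = -0.5333 / 5.1294 = -0.104
  r[B,B] = 1 (diagonal).

R is symmetric with unit diagonal. Assembling:

R = [[1, -0.104],
 [-0.104, 1]]


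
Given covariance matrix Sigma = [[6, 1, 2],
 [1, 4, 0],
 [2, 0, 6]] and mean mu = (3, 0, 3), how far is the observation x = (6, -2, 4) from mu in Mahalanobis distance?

Step 1 — centre the observation: (x - mu) = (3, -2, 1).

Step 2 — invert Sigma (cofactor / det for 3×3, or solve directly):
  Sigma^{-1} = [[0.1967, -0.0492, -0.0656],
 [-0.0492, 0.2623, 0.0164],
 [-0.0656, 0.0164, 0.1885]].

Step 3 — form the quadratic (x - mu)^T · Sigma^{-1} · (x - mu):
  Sigma^{-1} · (x - mu) = (0.623, -0.6557, -0.041).
  (x - mu)^T · [Sigma^{-1} · (x - mu)] = (3)·(0.623) + (-2)·(-0.6557) + (1)·(-0.041) = 3.1393.

Step 4 — take square root: d = √(3.1393) ≈ 1.7718.

d(x, mu) = √(3.1393) ≈ 1.7718


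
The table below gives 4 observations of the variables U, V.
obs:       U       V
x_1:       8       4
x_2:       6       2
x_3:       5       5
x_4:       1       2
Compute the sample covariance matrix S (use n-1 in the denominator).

Step 1 — column means:
  mean(U) = (8 + 6 + 5 + 1) / 4 = 20/4 = 5
  mean(V) = (4 + 2 + 5 + 2) / 4 = 13/4 = 3.25

Step 2 — sample covariance S[i,j] = (1/(n-1)) · Σ_k (x_{k,i} - mean_i) · (x_{k,j} - mean_j), with n-1 = 3.
  S[U,U] = ((3)·(3) + (1)·(1) + (0)·(0) + (-4)·(-4)) / 3 = 26/3 = 8.6667
  S[U,V] = ((3)·(0.75) + (1)·(-1.25) + (0)·(1.75) + (-4)·(-1.25)) / 3 = 6/3 = 2
  S[V,V] = ((0.75)·(0.75) + (-1.25)·(-1.25) + (1.75)·(1.75) + (-1.25)·(-1.25)) / 3 = 6.75/3 = 2.25

S is symmetric (S[j,i] = S[i,j]). Assembling:

S = [[8.6667, 2],
 [2, 2.25]]


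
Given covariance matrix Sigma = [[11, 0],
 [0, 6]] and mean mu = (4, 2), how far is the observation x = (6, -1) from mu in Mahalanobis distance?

Step 1 — centre the observation: (x - mu) = (2, -3).

Step 2 — invert Sigma. det(Sigma) = 11·6 - (0)² = 66.
  Sigma^{-1} = (1/det) · [[d, -b], [-b, a]] = [[0.0909, 0],
 [0, 0.1667]].

Step 3 — form the quadratic (x - mu)^T · Sigma^{-1} · (x - mu):
  Sigma^{-1} · (x - mu) = (0.1818, -0.5).
  (x - mu)^T · [Sigma^{-1} · (x - mu)] = (2)·(0.1818) + (-3)·(-0.5) = 1.8636.

Step 4 — take square root: d = √(1.8636) ≈ 1.3652.

d(x, mu) = √(1.8636) ≈ 1.3652


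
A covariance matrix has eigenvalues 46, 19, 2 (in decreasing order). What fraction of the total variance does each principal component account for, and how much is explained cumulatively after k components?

Step 1 — total variance = trace(Sigma) = Σ λ_i = 46 + 19 + 2 = 67.

Step 2 — fraction explained by component i = λ_i / Σ λ:
  PC1: 46/67 = 0.6866
  PC2: 19/67 = 0.2836
  PC3: 2/67 = 0.0299

Step 3 — cumulative fraction after k components = (λ_1 + ... + λ_k) / Σ λ:
  k = 1: 46/67 = 0.6866
  k = 2: (46 + 19)/67 = 65/67 = 0.9701
  k = 3: (46 + 19 + 2)/67 = 67/67 = 1

Summary (fraction, with percent):

explained: PC1 0.6866 (68.66%), PC2 0.2836 (28.36%), PC3 0.0299 (2.99%);  cumulative: 0.6866, 0.9701, 1


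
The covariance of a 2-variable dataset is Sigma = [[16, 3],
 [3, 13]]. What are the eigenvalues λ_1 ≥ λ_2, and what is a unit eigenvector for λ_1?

Step 1 — characteristic polynomial of 2×2 Sigma:
  det(Sigma - λI) = λ² - trace · λ + det = 0.
  trace = 16 + 13 = 29, det = 16·13 - (3)² = 199.
Step 2 — discriminant:
  Δ = trace² - 4·det = 841 - 796 = 45.
Step 3 — eigenvalues:
  λ = (trace ± √Δ)/2 = (29 ± 6.7082)/2,
  λ_1 = 17.8541,  λ_2 = 11.1459.

Step 4 — unit eigenvector for λ_1: solve (Sigma - λ_1 I)v = 0. First row:
  (16 - 17.8541)·v_x + (3)·v_y = 0, i.e. (-1.8541)·v_x + (3)·v_y = 0,
  so v ∝ (b, λ_1 - a) = (3, 1.8541) = u.
  ||u|| = √((3)² + (1.8541)²) = √(12.4377) ≈ 3.5267,
  v_1 = u/||u|| ≈ (0.8507, 0.5257) (||v_1|| = 1).

λ_1 = 17.8541,  λ_2 = 11.1459;  v_1 ≈ (0.8507, 0.5257)


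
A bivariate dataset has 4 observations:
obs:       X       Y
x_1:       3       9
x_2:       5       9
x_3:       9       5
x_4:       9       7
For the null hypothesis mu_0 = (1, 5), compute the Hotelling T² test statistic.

Step 1 — sample mean vector:
  mean(X) = (3 + 5 + 9 + 9) / 4 = 26/4 = 6.5
  mean(Y) = (9 + 9 + 5 + 7) / 4 = 30/4 = 7.5
  x̄ = (6.5, 7.5),  deviation x̄ - mu_0 = (6.5, 7.5) - (1, 5) = (5.5, 2.5).

Step 2 — sample covariance matrix, S[i,j] = (1/(n-1)) · Σ_k (x_{k,i} - mean_i) · (x_{k,j} - mean_j), divisor n-1 = 3:
  S[X,X] = ((-3.5)·(-3.5) + (-1.5)·(-1.5) + (2.5)·(2.5) + (2.5)·(2.5)) / 3 = 27/3 = 9
  S[X,Y] = ((-3.5)·(1.5) + (-1.5)·(1.5) + (2.5)·(-2.5) + (2.5)·(-0.5)) / 3 = -15/3 = -5
  S[Y,Y] = ((1.5)·(1.5) + (1.5)·(1.5) + (-2.5)·(-2.5) + (-0.5)·(-0.5)) / 3 = 11/3 = 3.6667
  S = [[9, -5],
 [-5, 3.6667]].

Step 3 — invert S. det(S) = 9·3.6667 - (-5)² = 8.
  S^{-1} = (1/det) · [[d, -b], [-b, a]] = [[0.4583, 0.625],
 [0.625, 1.125]].

Step 4 — quadratic form (x̄ - mu_0)^T · S^{-1} · (x̄ - mu_0):
  S^{-1} · (x̄ - mu_0) = (4.0833, 6.25),
  (x̄ - mu_0)^T · [...] = (5.5)·(4.0833) + (2.5)·(6.25) = 38.0833.

Step 5 — scale by n: T² = 4 · 38.0833 = 152.3333.

T² ≈ 152.3333


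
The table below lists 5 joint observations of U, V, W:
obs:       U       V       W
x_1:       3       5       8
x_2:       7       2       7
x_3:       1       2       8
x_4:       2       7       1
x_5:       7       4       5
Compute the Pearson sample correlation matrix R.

Step 1 — column means:
  mean(U) = (3 + 7 + 1 + 2 + 7) / 5 = 20/5 = 4
  mean(V) = (5 + 2 + 2 + 7 + 4) / 5 = 20/5 = 4
  mean(W) = (8 + 7 + 8 + 1 + 5) / 5 = 29/5 = 5.8

Step 2 — sample variances and covariances s[i,j] = (1/(n-1)) · Σ_k (x_{k,i} - mean_i) · (x_{k,j} - mean_j), with n-1 = 4:
  s[U,U] = ((-1)·(-1) + (3)·(3) + (-3)·(-3) + (-2)·(-2) + (3)·(3)) / 4 = 32/4 = 8
  s[U,V] = ((-1)·(1) + (3)·(-2) + (-3)·(-2) + (-2)·(3) + (3)·(0)) / 4 = -7/4 = -1.75
  s[U,W] = ((-1)·(2.2) + (3)·(1.2) + (-3)·(2.2) + (-2)·(-4.8) + (3)·(-0.8)) / 4 = 2/4 = 0.5
  s[V,V] = ((1)·(1) + (-2)·(-2) + (-2)·(-2) + (3)·(3) + (0)·(0)) / 4 = 18/4 = 4.5
  s[V,W] = ((1)·(2.2) + (-2)·(1.2) + (-2)·(2.2) + (3)·(-4.8) + (0)·(-0.8)) / 4 = -19/4 = -4.75
  s[W,W] = ((2.2)·(2.2) + (1.2)·(1.2) + (2.2)·(2.2) + (-4.8)·(-4.8) + (-0.8)·(-0.8)) / 4 = 34.8/4 = 8.7
  Sample standard deviations s_i = √(s[i,i]):
  s(U) = √(8) = 2.8284
  s(V) = √(4.5) = 2.1213
  s(W) = √(8.7) = 2.9496

Step 3 — r_{ij} = s_{ij} / (s_i · s_j):
  r[U,U] = 1 (diagonal).
  r[U,V] = -1.75 / (2.8284 · 2.1213) = -1.75 / 6 = -0.2917
  r[U,W] = 0.5 / (2.8284 · 2.9496) = 0.5 / 8.3427 = 0.0599
  r[V,V] = 1 (diagonal).
  r[V,W] = -4.75 / (2.1213 · 2.9496) = -4.75 / 6.257 = -0.7592
  r[W,W] = 1 (diagonal).

R is symmetric with unit diagonal. Assembling:

R = [[1, -0.2917, 0.0599],
 [-0.2917, 1, -0.7592],
 [0.0599, -0.7592, 1]]


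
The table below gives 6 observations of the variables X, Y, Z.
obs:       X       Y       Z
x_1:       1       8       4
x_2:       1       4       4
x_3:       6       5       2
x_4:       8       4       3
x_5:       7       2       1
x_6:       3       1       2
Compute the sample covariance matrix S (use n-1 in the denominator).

Step 1 — column means:
  mean(X) = (1 + 1 + 6 + 8 + 7 + 3) / 6 = 26/6 = 4.3333
  mean(Y) = (8 + 4 + 5 + 4 + 2 + 1) / 6 = 24/6 = 4
  mean(Z) = (4 + 4 + 2 + 3 + 1 + 2) / 6 = 16/6 = 2.6667

Step 2 — sample covariance S[i,j] = (1/(n-1)) · Σ_k (x_{k,i} - mean_i) · (x_{k,j} - mean_j), with n-1 = 5.
  S[X,X] = ((-3.3333)·(-3.3333) + (-3.3333)·(-3.3333) + (1.6667)·(1.6667) + (3.6667)·(3.6667) + (2.6667)·(2.6667) + (-1.3333)·(-1.3333)) / 5 = 47.3333/5 = 9.4667
  S[X,Y] = ((-3.3333)·(4) + (-3.3333)·(0) + (1.6667)·(1) + (3.6667)·(0) + (2.6667)·(-2) + (-1.3333)·(-3)) / 5 = -13/5 = -2.6
  S[X,Z] = ((-3.3333)·(1.3333) + (-3.3333)·(1.3333) + (1.6667)·(-0.6667) + (3.6667)·(0.3333) + (2.6667)·(-1.6667) + (-1.3333)·(-0.6667)) / 5 = -12.3333/5 = -2.4667
  S[Y,Y] = ((4)·(4) + (0)·(0) + (1)·(1) + (0)·(0) + (-2)·(-2) + (-3)·(-3)) / 5 = 30/5 = 6
  S[Y,Z] = ((4)·(1.3333) + (0)·(1.3333) + (1)·(-0.6667) + (0)·(0.3333) + (-2)·(-1.6667) + (-3)·(-0.6667)) / 5 = 10/5 = 2
  S[Z,Z] = ((1.3333)·(1.3333) + (1.3333)·(1.3333) + (-0.6667)·(-0.6667) + (0.3333)·(0.3333) + (-1.6667)·(-1.6667) + (-0.6667)·(-0.6667)) / 5 = 7.3333/5 = 1.4667

S is symmetric (S[j,i] = S[i,j]). Assembling:

S = [[9.4667, -2.6, -2.4667],
 [-2.6, 6, 2],
 [-2.4667, 2, 1.4667]]


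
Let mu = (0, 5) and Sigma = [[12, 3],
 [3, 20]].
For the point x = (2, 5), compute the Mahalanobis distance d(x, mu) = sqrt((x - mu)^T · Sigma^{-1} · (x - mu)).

Step 1 — centre the observation: (x - mu) = (2, 0).

Step 2 — invert Sigma. det(Sigma) = 12·20 - (3)² = 231.
  Sigma^{-1} = (1/det) · [[d, -b], [-b, a]] = [[0.0866, -0.013],
 [-0.013, 0.0519]].

Step 3 — form the quadratic (x - mu)^T · Sigma^{-1} · (x - mu):
  Sigma^{-1} · (x - mu) = (0.1732, -0.026).
  (x - mu)^T · [Sigma^{-1} · (x - mu)] = (2)·(0.1732) + (0)·(-0.026) = 0.3463.

Step 4 — take square root: d = √(0.3463) ≈ 0.5885.

d(x, mu) = √(0.3463) ≈ 0.5885


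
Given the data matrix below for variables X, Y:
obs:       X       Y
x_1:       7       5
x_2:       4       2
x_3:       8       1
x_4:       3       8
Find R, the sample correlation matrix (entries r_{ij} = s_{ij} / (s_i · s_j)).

Step 1 — column means:
  mean(X) = (7 + 4 + 8 + 3) / 4 = 22/4 = 5.5
  mean(Y) = (5 + 2 + 1 + 8) / 4 = 16/4 = 4

Step 2 — sample variances and covariances s[i,j] = (1/(n-1)) · Σ_k (x_{k,i} - mean_i) · (x_{k,j} - mean_j), with n-1 = 3:
  s[X,X] = ((1.5)·(1.5) + (-1.5)·(-1.5) + (2.5)·(2.5) + (-2.5)·(-2.5)) / 3 = 17/3 = 5.6667
  s[X,Y] = ((1.5)·(1) + (-1.5)·(-2) + (2.5)·(-3) + (-2.5)·(4)) / 3 = -13/3 = -4.3333
  s[Y,Y] = ((1)·(1) + (-2)·(-2) + (-3)·(-3) + (4)·(4)) / 3 = 30/3 = 10
  Sample standard deviations s_i = √(s[i,i]):
  s(X) = √(5.6667) = 2.3805
  s(Y) = √(10) = 3.1623

Step 3 — r_{ij} = s_{ij} / (s_i · s_j):
  r[X,X] = 1 (diagonal).
  r[X,Y] = -4.3333 / (2.3805 · 3.1623) = -4.3333 / 7.5277 = -0.5756
  r[Y,Y] = 1 (diagonal).

R is symmetric with unit diagonal. Assembling:

R = [[1, -0.5756],
 [-0.5756, 1]]


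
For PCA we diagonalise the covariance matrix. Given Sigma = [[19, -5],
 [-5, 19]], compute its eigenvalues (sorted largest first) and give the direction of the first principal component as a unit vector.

Step 1 — characteristic polynomial of 2×2 Sigma:
  det(Sigma - λI) = λ² - trace · λ + det = 0.
  trace = 19 + 19 = 38, det = 19·19 - (-5)² = 336.
Step 2 — discriminant:
  Δ = trace² - 4·det = 1444 - 1344 = 100.
Step 3 — eigenvalues:
  λ = (trace ± √Δ)/2 = (38 ± 10)/2,
  λ_1 = 24,  λ_2 = 14.

Step 4 — unit eigenvector for λ_1: solve (Sigma - λ_1 I)v = 0. First row:
  (19 - 24)·v_x + (-5)·v_y = 0, i.e. (-5)·v_x + (-5)·v_y = 0,
  so v ∝ (b, λ_1 - a) = (-5, 5); multiply by -1 so the first entry is positive: u = (5, -5).
  ||u|| = √((5)² + (-5)²) = √(50) ≈ 7.0711,
  v_1 = u/||u|| ≈ (0.7071, -0.7071) (||v_1|| = 1).

λ_1 = 24,  λ_2 = 14;  v_1 ≈ (0.7071, -0.7071)


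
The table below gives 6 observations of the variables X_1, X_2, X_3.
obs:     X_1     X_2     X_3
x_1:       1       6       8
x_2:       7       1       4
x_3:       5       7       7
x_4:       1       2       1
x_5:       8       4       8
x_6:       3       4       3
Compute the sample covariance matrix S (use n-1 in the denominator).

Step 1 — column means:
  mean(X_1) = (1 + 7 + 5 + 1 + 8 + 3) / 6 = 25/6 = 4.1667
  mean(X_2) = (6 + 1 + 7 + 2 + 4 + 4) / 6 = 24/6 = 4
  mean(X_3) = (8 + 4 + 7 + 1 + 8 + 3) / 6 = 31/6 = 5.1667

Step 2 — sample covariance S[i,j] = (1/(n-1)) · Σ_k (x_{k,i} - mean_i) · (x_{k,j} - mean_j), with n-1 = 5.
  S[X_1,X_1] = ((-3.1667)·(-3.1667) + (2.8333)·(2.8333) + (0.8333)·(0.8333) + (-3.1667)·(-3.1667) + (3.8333)·(3.8333) + (-1.1667)·(-1.1667)) / 5 = 44.8333/5 = 8.9667
  S[X_1,X_2] = ((-3.1667)·(2) + (2.8333)·(-3) + (0.8333)·(3) + (-3.1667)·(-2) + (3.8333)·(0) + (-1.1667)·(0)) / 5 = -6/5 = -1.2
  S[X_1,X_3] = ((-3.1667)·(2.8333) + (2.8333)·(-1.1667) + (0.8333)·(1.8333) + (-3.1667)·(-4.1667) + (3.8333)·(2.8333) + (-1.1667)·(-2.1667)) / 5 = 15.8333/5 = 3.1667
  S[X_2,X_2] = ((2)·(2) + (-3)·(-3) + (3)·(3) + (-2)·(-2) + (0)·(0) + (0)·(0)) / 5 = 26/5 = 5.2
  S[X_2,X_3] = ((2)·(2.8333) + (-3)·(-1.1667) + (3)·(1.8333) + (-2)·(-4.1667) + (0)·(2.8333) + (0)·(-2.1667)) / 5 = 23/5 = 4.6
  S[X_3,X_3] = ((2.8333)·(2.8333) + (-1.1667)·(-1.1667) + (1.8333)·(1.8333) + (-4.1667)·(-4.1667) + (2.8333)·(2.8333) + (-2.1667)·(-2.1667)) / 5 = 42.8333/5 = 8.5667

S is symmetric (S[j,i] = S[i,j]). Assembling:

S = [[8.9667, -1.2, 3.1667],
 [-1.2, 5.2, 4.6],
 [3.1667, 4.6, 8.5667]]


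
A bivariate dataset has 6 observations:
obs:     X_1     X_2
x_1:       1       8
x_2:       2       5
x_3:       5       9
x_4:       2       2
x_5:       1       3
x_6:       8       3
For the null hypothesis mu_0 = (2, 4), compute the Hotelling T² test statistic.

Step 1 — sample mean vector:
  mean(X_1) = (1 + 2 + 5 + 2 + 1 + 8) / 6 = 19/6 = 3.1667
  mean(X_2) = (8 + 5 + 9 + 2 + 3 + 3) / 6 = 30/6 = 5
  x̄ = (3.1667, 5),  deviation x̄ - mu_0 = (3.1667, 5) - (2, 4) = (1.1667, 1).

Step 2 — sample covariance matrix, S[i,j] = (1/(n-1)) · Σ_k (x_{k,i} - mean_i) · (x_{k,j} - mean_j), divisor n-1 = 5:
  S[X_1,X_1] = ((-2.1667)·(-2.1667) + (-1.1667)·(-1.1667) + (1.8333)·(1.8333) + (-1.1667)·(-1.1667) + (-2.1667)·(-2.1667) + (4.8333)·(4.8333)) / 5 = 38.8333/5 = 7.7667
  S[X_1,X_2] = ((-2.1667)·(3) + (-1.1667)·(0) + (1.8333)·(4) + (-1.1667)·(-3) + (-2.1667)·(-2) + (4.8333)·(-2)) / 5 = -1/5 = -0.2
  S[X_2,X_2] = ((3)·(3) + (0)·(0) + (4)·(4) + (-3)·(-3) + (-2)·(-2) + (-2)·(-2)) / 5 = 42/5 = 8.4
  S = [[7.7667, -0.2],
 [-0.2, 8.4]].

Step 3 — invert S. det(S) = 7.7667·8.4 - (-0.2)² = 65.2.
  S^{-1} = (1/det) · [[d, -b], [-b, a]] = [[0.1288, 0.0031],
 [0.0031, 0.1191]].

Step 4 — quadratic form (x̄ - mu_0)^T · S^{-1} · (x̄ - mu_0):
  S^{-1} · (x̄ - mu_0) = (0.1534, 0.1227),
  (x̄ - mu_0)^T · [...] = (1.1667)·(0.1534) + (1)·(0.1227) = 0.3016.

Step 5 — scale by n: T² = 6 · 0.3016 = 1.8098.

T² ≈ 1.8098


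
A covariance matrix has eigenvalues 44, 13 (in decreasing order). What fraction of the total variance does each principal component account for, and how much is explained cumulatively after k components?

Step 1 — total variance = trace(Sigma) = Σ λ_i = 44 + 13 = 57.

Step 2 — fraction explained by component i = λ_i / Σ λ:
  PC1: 44/57 = 0.7719
  PC2: 13/57 = 0.2281

Step 3 — cumulative fraction after k components = (λ_1 + ... + λ_k) / Σ λ:
  k = 1: 44/57 = 0.7719
  k = 2: (44 + 13)/57 = 57/57 = 1

Summary (fraction, with percent):

explained: PC1 0.7719 (77.19%), PC2 0.2281 (22.81%);  cumulative: 0.7719, 1


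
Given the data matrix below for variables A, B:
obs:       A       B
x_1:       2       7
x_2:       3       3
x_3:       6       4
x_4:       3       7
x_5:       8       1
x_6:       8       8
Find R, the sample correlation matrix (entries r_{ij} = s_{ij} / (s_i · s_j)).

Step 1 — column means:
  mean(A) = (2 + 3 + 6 + 3 + 8 + 8) / 6 = 30/6 = 5
  mean(B) = (7 + 3 + 4 + 7 + 1 + 8) / 6 = 30/6 = 5

Step 2 — sample variances and covariances s[i,j] = (1/(n-1)) · Σ_k (x_{k,i} - mean_i) · (x_{k,j} - mean_j), with n-1 = 5:
  s[A,A] = ((-3)·(-3) + (-2)·(-2) + (1)·(1) + (-2)·(-2) + (3)·(3) + (3)·(3)) / 5 = 36/5 = 7.2
  s[A,B] = ((-3)·(2) + (-2)·(-2) + (1)·(-1) + (-2)·(2) + (3)·(-4) + (3)·(3)) / 5 = -10/5 = -2
  s[B,B] = ((2)·(2) + (-2)·(-2) + (-1)·(-1) + (2)·(2) + (-4)·(-4) + (3)·(3)) / 5 = 38/5 = 7.6
  Sample standard deviations s_i = √(s[i,i]):
  s(A) = √(7.2) = 2.6833
  s(B) = √(7.6) = 2.7568

Step 3 — r_{ij} = s_{ij} / (s_i · s_j):
  r[A,A] = 1 (diagonal).
  r[A,B] = -2 / (2.6833 · 2.7568) = -2 / 7.3973 = -0.2704
  r[B,B] = 1 (diagonal).

R is symmetric with unit diagonal. Assembling:

R = [[1, -0.2704],
 [-0.2704, 1]]


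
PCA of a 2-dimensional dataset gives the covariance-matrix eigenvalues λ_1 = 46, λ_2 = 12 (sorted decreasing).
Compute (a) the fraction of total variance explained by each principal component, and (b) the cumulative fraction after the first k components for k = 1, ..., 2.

Step 1 — total variance = trace(Sigma) = Σ λ_i = 46 + 12 = 58.

Step 2 — fraction explained by component i = λ_i / Σ λ:
  PC1: 46/58 = 0.7931
  PC2: 12/58 = 0.2069

Step 3 — cumulative fraction after k components = (λ_1 + ... + λ_k) / Σ λ:
  k = 1: 46/58 = 0.7931
  k = 2: (46 + 12)/58 = 58/58 = 1

Summary (fraction, with percent):

explained: PC1 0.7931 (79.31%), PC2 0.2069 (20.69%);  cumulative: 0.7931, 1


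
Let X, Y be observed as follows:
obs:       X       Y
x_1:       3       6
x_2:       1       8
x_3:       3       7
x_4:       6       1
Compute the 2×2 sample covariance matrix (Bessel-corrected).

Step 1 — column means:
  mean(X) = (3 + 1 + 3 + 6) / 4 = 13/4 = 3.25
  mean(Y) = (6 + 8 + 7 + 1) / 4 = 22/4 = 5.5

Step 2 — sample covariance S[i,j] = (1/(n-1)) · Σ_k (x_{k,i} - mean_i) · (x_{k,j} - mean_j), with n-1 = 3.
  S[X,X] = ((-0.25)·(-0.25) + (-2.25)·(-2.25) + (-0.25)·(-0.25) + (2.75)·(2.75)) / 3 = 12.75/3 = 4.25
  S[X,Y] = ((-0.25)·(0.5) + (-2.25)·(2.5) + (-0.25)·(1.5) + (2.75)·(-4.5)) / 3 = -18.5/3 = -6.1667
  S[Y,Y] = ((0.5)·(0.5) + (2.5)·(2.5) + (1.5)·(1.5) + (-4.5)·(-4.5)) / 3 = 29/3 = 9.6667

S is symmetric (S[j,i] = S[i,j]). Assembling:

S = [[4.25, -6.1667],
 [-6.1667, 9.6667]]


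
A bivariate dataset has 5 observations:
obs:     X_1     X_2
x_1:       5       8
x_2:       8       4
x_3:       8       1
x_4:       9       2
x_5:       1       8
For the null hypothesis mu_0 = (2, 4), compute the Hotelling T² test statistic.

Step 1 — sample mean vector:
  mean(X_1) = (5 + 8 + 8 + 9 + 1) / 5 = 31/5 = 6.2
  mean(X_2) = (8 + 4 + 1 + 2 + 8) / 5 = 23/5 = 4.6
  x̄ = (6.2, 4.6),  deviation x̄ - mu_0 = (6.2, 4.6) - (2, 4) = (4.2, 0.6).

Step 2 — sample covariance matrix, S[i,j] = (1/(n-1)) · Σ_k (x_{k,i} - mean_i) · (x_{k,j} - mean_j), divisor n-1 = 4:
  S[X_1,X_1] = ((-1.2)·(-1.2) + (1.8)·(1.8) + (1.8)·(1.8) + (2.8)·(2.8) + (-5.2)·(-5.2)) / 4 = 42.8/4 = 10.7
  S[X_1,X_2] = ((-1.2)·(3.4) + (1.8)·(-0.6) + (1.8)·(-3.6) + (2.8)·(-2.6) + (-5.2)·(3.4)) / 4 = -36.6/4 = -9.15
  S[X_2,X_2] = ((3.4)·(3.4) + (-0.6)·(-0.6) + (-3.6)·(-3.6) + (-2.6)·(-2.6) + (3.4)·(3.4)) / 4 = 43.2/4 = 10.8
  S = [[10.7, -9.15],
 [-9.15, 10.8]].

Step 3 — invert S. det(S) = 10.7·10.8 - (-9.15)² = 31.8375.
  S^{-1} = (1/det) · [[d, -b], [-b, a]] = [[0.3392, 0.2874],
 [0.2874, 0.3361]].

Step 4 — quadratic form (x̄ - mu_0)^T · S^{-1} · (x̄ - mu_0):
  S^{-1} · (x̄ - mu_0) = (1.5972, 1.4087),
  (x̄ - mu_0)^T · [...] = (4.2)·(1.5972) + (0.6)·(1.4087) = 7.5534.

Step 5 — scale by n: T² = 5 · 7.5534 = 37.7668.

T² ≈ 37.7668


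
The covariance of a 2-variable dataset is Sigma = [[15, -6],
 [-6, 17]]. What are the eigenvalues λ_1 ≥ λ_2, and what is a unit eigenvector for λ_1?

Step 1 — characteristic polynomial of 2×2 Sigma:
  det(Sigma - λI) = λ² - trace · λ + det = 0.
  trace = 15 + 17 = 32, det = 15·17 - (-6)² = 219.
Step 2 — discriminant:
  Δ = trace² - 4·det = 1024 - 876 = 148.
Step 3 — eigenvalues:
  λ = (trace ± √Δ)/2 = (32 ± 12.1655)/2,
  λ_1 = 22.0828,  λ_2 = 9.9172.

Step 4 — unit eigenvector for λ_1: solve (Sigma - λ_1 I)v = 0. First row:
  (15 - 22.0828)·v_x + (-6)·v_y = 0, i.e. (-7.0828)·v_x + (-6)·v_y = 0,
  so v ∝ (b, λ_1 - a) = (-6, 7.0828); multiply by -1 so the first entry is positive: u = (6, -7.0828).
  ||u|| = √((6)² + (-7.0828)²) = √(86.1655) ≈ 9.2825,
  v_1 = u/||u|| ≈ (0.6464, -0.763) (||v_1|| = 1).

λ_1 = 22.0828,  λ_2 = 9.9172;  v_1 ≈ (0.6464, -0.763)


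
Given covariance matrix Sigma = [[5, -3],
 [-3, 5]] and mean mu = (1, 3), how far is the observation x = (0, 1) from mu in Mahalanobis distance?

Step 1 — centre the observation: (x - mu) = (-1, -2).

Step 2 — invert Sigma. det(Sigma) = 5·5 - (-3)² = 16.
  Sigma^{-1} = (1/det) · [[d, -b], [-b, a]] = [[0.3125, 0.1875],
 [0.1875, 0.3125]].

Step 3 — form the quadratic (x - mu)^T · Sigma^{-1} · (x - mu):
  Sigma^{-1} · (x - mu) = (-0.6875, -0.8125).
  (x - mu)^T · [Sigma^{-1} · (x - mu)] = (-1)·(-0.6875) + (-2)·(-0.8125) = 2.3125.

Step 4 — take square root: d = √(2.3125) ≈ 1.5207.

d(x, mu) = √(2.3125) ≈ 1.5207


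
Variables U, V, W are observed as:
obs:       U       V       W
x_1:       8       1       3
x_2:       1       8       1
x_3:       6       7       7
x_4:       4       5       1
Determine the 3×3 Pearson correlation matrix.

Step 1 — column means:
  mean(U) = (8 + 1 + 6 + 4) / 4 = 19/4 = 4.75
  mean(V) = (1 + 8 + 7 + 5) / 4 = 21/4 = 5.25
  mean(W) = (3 + 1 + 7 + 1) / 4 = 12/4 = 3

Step 2 — sample variances and covariances s[i,j] = (1/(n-1)) · Σ_k (x_{k,i} - mean_i) · (x_{k,j} - mean_j), with n-1 = 3:
  s[U,U] = ((3.25)·(3.25) + (-3.75)·(-3.75) + (1.25)·(1.25) + (-0.75)·(-0.75)) / 3 = 26.75/3 = 8.9167
  s[U,V] = ((3.25)·(-4.25) + (-3.75)·(2.75) + (1.25)·(1.75) + (-0.75)·(-0.25)) / 3 = -21.75/3 = -7.25
  s[U,W] = ((3.25)·(0) + (-3.75)·(-2) + (1.25)·(4) + (-0.75)·(-2)) / 3 = 14/3 = 4.6667
  s[V,V] = ((-4.25)·(-4.25) + (2.75)·(2.75) + (1.75)·(1.75) + (-0.25)·(-0.25)) / 3 = 28.75/3 = 9.5833
  s[V,W] = ((-4.25)·(0) + (2.75)·(-2) + (1.75)·(4) + (-0.25)·(-2)) / 3 = 2/3 = 0.6667
  s[W,W] = ((0)·(0) + (-2)·(-2) + (4)·(4) + (-2)·(-2)) / 3 = 24/3 = 8
  Sample standard deviations s_i = √(s[i,i]):
  s(U) = √(8.9167) = 2.9861
  s(V) = √(9.5833) = 3.0957
  s(W) = √(8) = 2.8284

Step 3 — r_{ij} = s_{ij} / (s_i · s_j):
  r[U,U] = 1 (diagonal).
  r[U,V] = -7.25 / (2.9861 · 3.0957) = -7.25 / 9.244 = -0.7843
  r[U,W] = 4.6667 / (2.9861 · 2.8284) = 4.6667 / 8.4459 = 0.5525
  r[V,V] = 1 (diagonal).
  r[V,W] = 0.6667 / (3.0957 · 2.8284) = 0.6667 / 8.756 = 0.0761
  r[W,W] = 1 (diagonal).

R is symmetric with unit diagonal. Assembling:

R = [[1, -0.7843, 0.5525],
 [-0.7843, 1, 0.0761],
 [0.5525, 0.0761, 1]]


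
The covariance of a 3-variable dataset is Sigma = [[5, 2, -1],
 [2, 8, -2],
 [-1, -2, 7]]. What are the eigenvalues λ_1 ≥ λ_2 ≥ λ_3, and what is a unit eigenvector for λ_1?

Step 1 — characteristic polynomial p(λ) = det(λI - Sigma) = λ³ - tr·λ² + c_1·λ - det, where tr = trace, c_1 = sum of the principal 2×2 minors, det = det(Sigma):
  tr = 5 + 8 + 7 = 20,
  c_1 = (5·8 - (2)²) + (5·7 - (-1)²) + (8·7 - (-2)²) = 36 + 34 + 52 = 122,
  det = 5·(8·7 - (-2)²) - (2)·((2)·7 - (-2)·(-1)) + (-1)·((2)·(-2) - 8·(-1)) = 5·(52) - (2)·(12) + (-1)·(4) = 232.
  So p(λ) = λ³ - 20λ² + 122λ - 232.
Step 2 — look for an integer root (rational root theorem: any rational root is an integer divisor of 232). Testing λ = 4:
  p(4) = 64 - 320 + 488 - 232 = 0  ✓
  Dividing out (λ - 4): p(λ) = (λ - 4)(λ² - 16λ + 58).
Step 3 — remaining eigenvalues from the quadratic λ² - 16λ + 58 = 0:
  Δ = 16² - 4·58 = 256 - 232 = 24,  λ = (16 ± √24)/2 = (16 ± 4.899)/2 ≈ 10.4495 or 5.5505.
  Sorted: λ_1 = 10.4495,  λ_2 = 5.5505,  λ_3 = 4  (check: sum = 20 = tr ✓).

Step 4 — unit eigenvector for λ_1 ≈ 10.4495: v spans the null space of (Sigma - λ_1 I), whose rows are
  r_1 = (-5.4495, 2, -1),  r_2 = (2, -2.4495, -2),  r_3 = (-1, -2, -3.4495).
  v is orthogonal to every row, so take v ∝ r_1 × r_2 = ((2)·(-2) - (-1)·(-2.4495), (-1)·(2) - (-5.4495)·(-2), (-5.4495)·(-2.4495) - (2)·(2)) ≈ (-6.4495, -12.899, 9.3485).
  Rescale (multiply by -1 so the first nonzero entry is positive): u = (6.4495, 12.899, -9.3485).
  ||u|| = √((6.4495)² + (12.899)² + (-9.3485)²) = √(295.3735) ≈ 17.1864,  v_1 = u/||u|| ≈ (0.3753, 0.7505, -0.5439) (||v_1|| = 1).

λ_1 = 10.4495,  λ_2 = 5.5505,  λ_3 = 4;  v_1 ≈ (0.3753, 0.7505, -0.5439)


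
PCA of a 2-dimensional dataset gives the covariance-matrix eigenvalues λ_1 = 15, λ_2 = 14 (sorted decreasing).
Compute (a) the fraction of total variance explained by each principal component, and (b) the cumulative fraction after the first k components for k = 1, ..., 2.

Step 1 — total variance = trace(Sigma) = Σ λ_i = 15 + 14 = 29.

Step 2 — fraction explained by component i = λ_i / Σ λ:
  PC1: 15/29 = 0.5172
  PC2: 14/29 = 0.4828

Step 3 — cumulative fraction after k components = (λ_1 + ... + λ_k) / Σ λ:
  k = 1: 15/29 = 0.5172
  k = 2: (15 + 14)/29 = 29/29 = 1

Summary (fraction, with percent):

explained: PC1 0.5172 (51.72%), PC2 0.4828 (48.28%);  cumulative: 0.5172, 1


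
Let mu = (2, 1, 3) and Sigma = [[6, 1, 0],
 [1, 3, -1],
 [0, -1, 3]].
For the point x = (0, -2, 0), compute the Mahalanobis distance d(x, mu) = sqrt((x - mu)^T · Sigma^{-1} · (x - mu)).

Step 1 — centre the observation: (x - mu) = (-2, -3, -3).

Step 2 — invert Sigma (cofactor / det for 3×3, or solve directly):
  Sigma^{-1} = [[0.1778, -0.0667, -0.0222],
 [-0.0667, 0.4, 0.1333],
 [-0.0222, 0.1333, 0.3778]].

Step 3 — form the quadratic (x - mu)^T · Sigma^{-1} · (x - mu):
  Sigma^{-1} · (x - mu) = (-0.0889, -1.4667, -1.4889).
  (x - mu)^T · [Sigma^{-1} · (x - mu)] = (-2)·(-0.0889) + (-3)·(-1.4667) + (-3)·(-1.4889) = 9.0444.

Step 4 — take square root: d = √(9.0444) ≈ 3.0074.

d(x, mu) = √(9.0444) ≈ 3.0074


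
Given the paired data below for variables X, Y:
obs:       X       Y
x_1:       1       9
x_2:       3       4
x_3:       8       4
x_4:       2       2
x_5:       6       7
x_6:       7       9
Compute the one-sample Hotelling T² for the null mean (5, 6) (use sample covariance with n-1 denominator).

Step 1 — sample mean vector:
  mean(X) = (1 + 3 + 8 + 2 + 6 + 7) / 6 = 27/6 = 4.5
  mean(Y) = (9 + 4 + 4 + 2 + 7 + 9) / 6 = 35/6 = 5.8333
  x̄ = (4.5, 5.8333),  deviation x̄ - mu_0 = (4.5, 5.8333) - (5, 6) = (-0.5, -0.1667).

Step 2 — sample covariance matrix, S[i,j] = (1/(n-1)) · Σ_k (x_{k,i} - mean_i) · (x_{k,j} - mean_j), divisor n-1 = 5:
  S[X,X] = ((-3.5)·(-3.5) + (-1.5)·(-1.5) + (3.5)·(3.5) + (-2.5)·(-2.5) + (1.5)·(1.5) + (2.5)·(2.5)) / 5 = 41.5/5 = 8.3
  S[X,Y] = ((-3.5)·(3.1667) + (-1.5)·(-1.8333) + (3.5)·(-1.8333) + (-2.5)·(-3.8333) + (1.5)·(1.1667) + (2.5)·(3.1667)) / 5 = 4.5/5 = 0.9
  S[Y,Y] = ((3.1667)·(3.1667) + (-1.8333)·(-1.8333) + (-1.8333)·(-1.8333) + (-3.8333)·(-3.8333) + (1.1667)·(1.1667) + (3.1667)·(3.1667)) / 5 = 42.8333/5 = 8.5667
  S = [[8.3, 0.9],
 [0.9, 8.5667]].

Step 3 — invert S. det(S) = 8.3·8.5667 - (0.9)² = 70.2933.
  S^{-1} = (1/det) · [[d, -b], [-b, a]] = [[0.1219, -0.0128],
 [-0.0128, 0.1181]].

Step 4 — quadratic form (x̄ - mu_0)^T · S^{-1} · (x̄ - mu_0):
  S^{-1} · (x̄ - mu_0) = (-0.0588, -0.0133),
  (x̄ - mu_0)^T · [...] = (-0.5)·(-0.0588) + (-0.1667)·(-0.0133) = 0.0316.

Step 5 — scale by n: T² = 6 · 0.0316 = 0.1897.

T² ≈ 0.1897
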